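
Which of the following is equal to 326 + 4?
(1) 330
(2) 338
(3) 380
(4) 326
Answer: 1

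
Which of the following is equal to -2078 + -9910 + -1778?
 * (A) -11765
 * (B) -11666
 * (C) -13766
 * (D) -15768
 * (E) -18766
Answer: C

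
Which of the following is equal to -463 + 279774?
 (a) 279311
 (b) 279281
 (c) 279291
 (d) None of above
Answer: a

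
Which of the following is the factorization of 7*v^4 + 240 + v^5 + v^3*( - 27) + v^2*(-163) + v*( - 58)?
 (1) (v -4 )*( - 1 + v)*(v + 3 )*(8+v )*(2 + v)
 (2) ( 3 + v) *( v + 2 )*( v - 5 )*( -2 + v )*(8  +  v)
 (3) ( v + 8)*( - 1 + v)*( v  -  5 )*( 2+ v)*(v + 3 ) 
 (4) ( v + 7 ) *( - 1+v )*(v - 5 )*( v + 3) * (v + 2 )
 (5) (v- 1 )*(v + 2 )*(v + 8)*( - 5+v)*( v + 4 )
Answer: 3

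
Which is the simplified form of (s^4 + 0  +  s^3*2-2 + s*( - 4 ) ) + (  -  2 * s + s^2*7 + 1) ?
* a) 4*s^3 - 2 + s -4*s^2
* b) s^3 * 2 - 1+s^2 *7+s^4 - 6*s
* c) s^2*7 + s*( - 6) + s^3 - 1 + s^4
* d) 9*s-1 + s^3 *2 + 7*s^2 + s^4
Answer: b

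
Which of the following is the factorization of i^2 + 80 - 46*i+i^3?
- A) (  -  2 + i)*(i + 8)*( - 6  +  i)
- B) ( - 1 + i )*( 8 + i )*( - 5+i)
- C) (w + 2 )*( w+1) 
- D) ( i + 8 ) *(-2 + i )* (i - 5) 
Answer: D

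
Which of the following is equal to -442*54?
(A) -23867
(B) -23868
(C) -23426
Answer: B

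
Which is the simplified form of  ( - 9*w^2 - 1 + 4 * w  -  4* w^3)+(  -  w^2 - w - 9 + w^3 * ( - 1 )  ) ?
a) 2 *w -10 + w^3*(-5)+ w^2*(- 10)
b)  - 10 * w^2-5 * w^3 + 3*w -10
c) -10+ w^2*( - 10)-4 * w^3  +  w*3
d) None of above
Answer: b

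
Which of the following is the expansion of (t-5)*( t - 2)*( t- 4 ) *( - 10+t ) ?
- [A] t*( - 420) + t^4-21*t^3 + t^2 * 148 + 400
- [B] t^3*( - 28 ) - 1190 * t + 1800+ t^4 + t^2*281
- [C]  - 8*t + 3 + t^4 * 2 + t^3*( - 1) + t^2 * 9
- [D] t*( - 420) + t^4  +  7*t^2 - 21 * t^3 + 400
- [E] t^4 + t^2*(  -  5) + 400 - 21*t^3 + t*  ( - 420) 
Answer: A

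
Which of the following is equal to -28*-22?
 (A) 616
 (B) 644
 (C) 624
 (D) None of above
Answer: A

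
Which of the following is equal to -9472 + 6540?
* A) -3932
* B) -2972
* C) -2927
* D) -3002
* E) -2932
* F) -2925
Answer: E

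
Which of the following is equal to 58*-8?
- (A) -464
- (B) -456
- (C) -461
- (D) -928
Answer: A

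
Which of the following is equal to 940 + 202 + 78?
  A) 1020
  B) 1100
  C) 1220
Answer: C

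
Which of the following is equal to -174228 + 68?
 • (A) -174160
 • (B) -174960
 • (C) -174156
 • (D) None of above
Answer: A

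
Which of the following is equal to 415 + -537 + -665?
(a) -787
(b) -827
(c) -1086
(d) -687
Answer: a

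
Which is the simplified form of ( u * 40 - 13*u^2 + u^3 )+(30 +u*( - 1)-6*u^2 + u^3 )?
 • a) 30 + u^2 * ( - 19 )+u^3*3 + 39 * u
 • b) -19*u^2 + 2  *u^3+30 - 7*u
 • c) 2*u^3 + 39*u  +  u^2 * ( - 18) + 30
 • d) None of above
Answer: d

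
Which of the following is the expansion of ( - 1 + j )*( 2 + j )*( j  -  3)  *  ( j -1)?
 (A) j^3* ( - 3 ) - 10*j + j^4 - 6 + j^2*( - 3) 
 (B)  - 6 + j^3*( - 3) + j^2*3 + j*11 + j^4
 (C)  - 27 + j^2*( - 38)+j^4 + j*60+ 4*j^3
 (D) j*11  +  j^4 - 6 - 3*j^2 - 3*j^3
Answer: D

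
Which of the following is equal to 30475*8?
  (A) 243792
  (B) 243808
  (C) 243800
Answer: C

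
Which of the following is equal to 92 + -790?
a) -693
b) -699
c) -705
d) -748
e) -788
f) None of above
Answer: f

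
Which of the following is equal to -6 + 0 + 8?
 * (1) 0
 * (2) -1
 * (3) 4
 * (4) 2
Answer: 4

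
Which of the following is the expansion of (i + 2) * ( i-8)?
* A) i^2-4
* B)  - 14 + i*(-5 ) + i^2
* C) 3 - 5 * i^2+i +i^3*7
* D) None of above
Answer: D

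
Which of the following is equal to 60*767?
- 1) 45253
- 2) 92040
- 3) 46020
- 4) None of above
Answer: 3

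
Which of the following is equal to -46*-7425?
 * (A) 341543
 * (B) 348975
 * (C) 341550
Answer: C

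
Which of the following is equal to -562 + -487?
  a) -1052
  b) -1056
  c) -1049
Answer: c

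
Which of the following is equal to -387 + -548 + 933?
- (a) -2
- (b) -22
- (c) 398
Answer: a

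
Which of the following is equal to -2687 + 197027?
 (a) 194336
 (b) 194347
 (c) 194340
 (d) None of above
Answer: c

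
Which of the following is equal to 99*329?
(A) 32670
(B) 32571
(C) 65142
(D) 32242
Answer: B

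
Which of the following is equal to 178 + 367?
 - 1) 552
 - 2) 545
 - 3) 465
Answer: 2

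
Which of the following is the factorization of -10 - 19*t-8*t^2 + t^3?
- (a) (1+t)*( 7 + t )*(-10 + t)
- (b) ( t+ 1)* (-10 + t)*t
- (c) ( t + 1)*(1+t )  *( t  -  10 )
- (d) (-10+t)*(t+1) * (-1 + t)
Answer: c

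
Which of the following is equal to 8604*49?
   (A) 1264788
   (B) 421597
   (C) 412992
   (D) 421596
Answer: D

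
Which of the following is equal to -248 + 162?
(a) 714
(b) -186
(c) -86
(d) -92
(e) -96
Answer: c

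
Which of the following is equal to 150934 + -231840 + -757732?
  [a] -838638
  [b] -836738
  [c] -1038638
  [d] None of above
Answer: a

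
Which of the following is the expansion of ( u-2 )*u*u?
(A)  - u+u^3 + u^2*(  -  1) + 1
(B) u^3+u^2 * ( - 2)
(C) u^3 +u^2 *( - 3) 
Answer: B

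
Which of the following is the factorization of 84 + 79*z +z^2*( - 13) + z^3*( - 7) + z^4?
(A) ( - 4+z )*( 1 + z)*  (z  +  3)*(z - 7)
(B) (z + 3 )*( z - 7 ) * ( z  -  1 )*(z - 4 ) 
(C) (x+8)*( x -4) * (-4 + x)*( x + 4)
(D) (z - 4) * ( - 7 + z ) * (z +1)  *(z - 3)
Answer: A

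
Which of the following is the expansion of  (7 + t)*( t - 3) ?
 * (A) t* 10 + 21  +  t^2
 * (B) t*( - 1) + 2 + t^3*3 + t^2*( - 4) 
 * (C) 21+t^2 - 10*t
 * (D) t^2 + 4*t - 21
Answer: D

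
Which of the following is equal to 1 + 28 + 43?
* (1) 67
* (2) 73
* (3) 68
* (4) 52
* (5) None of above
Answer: 5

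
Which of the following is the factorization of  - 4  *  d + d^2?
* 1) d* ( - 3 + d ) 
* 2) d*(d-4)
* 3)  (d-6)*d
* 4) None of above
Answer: 2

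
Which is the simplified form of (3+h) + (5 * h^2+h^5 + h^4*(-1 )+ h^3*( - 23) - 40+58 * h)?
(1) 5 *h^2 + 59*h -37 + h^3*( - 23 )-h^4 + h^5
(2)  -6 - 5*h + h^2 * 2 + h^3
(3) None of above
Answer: 1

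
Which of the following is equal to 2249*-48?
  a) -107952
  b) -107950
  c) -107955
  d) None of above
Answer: a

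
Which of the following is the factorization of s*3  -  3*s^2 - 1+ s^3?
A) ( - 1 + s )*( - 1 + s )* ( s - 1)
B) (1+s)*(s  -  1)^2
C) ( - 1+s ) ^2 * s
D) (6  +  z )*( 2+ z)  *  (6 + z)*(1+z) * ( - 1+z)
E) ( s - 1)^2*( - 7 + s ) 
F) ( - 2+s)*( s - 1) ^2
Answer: A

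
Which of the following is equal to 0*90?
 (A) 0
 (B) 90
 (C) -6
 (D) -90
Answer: A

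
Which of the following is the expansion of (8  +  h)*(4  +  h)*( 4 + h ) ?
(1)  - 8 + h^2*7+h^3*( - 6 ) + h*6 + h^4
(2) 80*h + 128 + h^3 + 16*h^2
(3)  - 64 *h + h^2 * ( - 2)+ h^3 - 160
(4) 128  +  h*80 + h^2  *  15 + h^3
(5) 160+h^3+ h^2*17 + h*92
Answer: 2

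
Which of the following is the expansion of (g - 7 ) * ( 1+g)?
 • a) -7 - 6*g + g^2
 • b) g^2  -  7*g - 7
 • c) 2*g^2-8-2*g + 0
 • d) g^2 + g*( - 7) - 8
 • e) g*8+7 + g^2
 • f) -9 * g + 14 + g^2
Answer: a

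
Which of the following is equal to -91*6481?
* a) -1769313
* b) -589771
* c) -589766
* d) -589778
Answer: b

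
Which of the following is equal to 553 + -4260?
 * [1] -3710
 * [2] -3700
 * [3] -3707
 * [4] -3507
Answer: 3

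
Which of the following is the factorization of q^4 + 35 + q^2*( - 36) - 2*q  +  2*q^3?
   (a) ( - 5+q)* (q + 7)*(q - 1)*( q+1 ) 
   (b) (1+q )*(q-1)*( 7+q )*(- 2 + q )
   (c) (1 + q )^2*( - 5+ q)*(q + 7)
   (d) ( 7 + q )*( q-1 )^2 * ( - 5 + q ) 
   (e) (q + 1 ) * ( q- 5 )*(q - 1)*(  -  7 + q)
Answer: a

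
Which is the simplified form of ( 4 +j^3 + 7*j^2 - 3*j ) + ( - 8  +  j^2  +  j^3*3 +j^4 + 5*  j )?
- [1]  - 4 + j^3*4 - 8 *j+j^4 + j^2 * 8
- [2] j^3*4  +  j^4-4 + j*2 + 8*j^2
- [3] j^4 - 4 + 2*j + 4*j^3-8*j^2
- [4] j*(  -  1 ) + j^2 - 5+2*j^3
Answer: 2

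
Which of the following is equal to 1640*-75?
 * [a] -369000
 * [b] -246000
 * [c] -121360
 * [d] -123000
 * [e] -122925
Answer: d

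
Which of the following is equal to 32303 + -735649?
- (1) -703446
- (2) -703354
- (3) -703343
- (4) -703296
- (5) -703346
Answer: 5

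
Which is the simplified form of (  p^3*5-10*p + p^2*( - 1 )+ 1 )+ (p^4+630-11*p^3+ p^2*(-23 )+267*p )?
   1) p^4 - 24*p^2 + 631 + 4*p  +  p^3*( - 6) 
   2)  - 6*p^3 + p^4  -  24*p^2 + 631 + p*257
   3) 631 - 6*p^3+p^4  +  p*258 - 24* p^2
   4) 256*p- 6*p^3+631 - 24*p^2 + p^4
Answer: 2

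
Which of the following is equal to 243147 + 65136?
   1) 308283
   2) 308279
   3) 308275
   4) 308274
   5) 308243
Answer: 1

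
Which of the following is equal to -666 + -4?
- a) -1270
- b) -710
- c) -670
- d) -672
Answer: c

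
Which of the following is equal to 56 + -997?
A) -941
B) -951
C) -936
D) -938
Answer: A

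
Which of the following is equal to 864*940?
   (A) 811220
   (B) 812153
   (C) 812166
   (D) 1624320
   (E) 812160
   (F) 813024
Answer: E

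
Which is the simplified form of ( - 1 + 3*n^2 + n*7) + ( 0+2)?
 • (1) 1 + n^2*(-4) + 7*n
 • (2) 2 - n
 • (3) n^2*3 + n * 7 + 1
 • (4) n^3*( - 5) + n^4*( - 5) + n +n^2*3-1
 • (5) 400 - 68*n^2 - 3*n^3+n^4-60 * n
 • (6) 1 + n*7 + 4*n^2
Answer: 3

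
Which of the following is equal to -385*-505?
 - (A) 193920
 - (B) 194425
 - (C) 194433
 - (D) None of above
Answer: B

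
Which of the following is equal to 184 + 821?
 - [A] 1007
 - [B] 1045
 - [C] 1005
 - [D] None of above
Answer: C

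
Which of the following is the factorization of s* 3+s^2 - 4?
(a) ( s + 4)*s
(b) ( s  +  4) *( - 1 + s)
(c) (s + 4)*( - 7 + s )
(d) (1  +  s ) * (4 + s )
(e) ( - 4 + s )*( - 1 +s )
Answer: b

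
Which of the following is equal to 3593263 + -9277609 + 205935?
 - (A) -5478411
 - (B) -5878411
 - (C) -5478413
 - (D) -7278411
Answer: A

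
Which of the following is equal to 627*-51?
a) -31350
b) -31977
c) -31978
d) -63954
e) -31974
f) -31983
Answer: b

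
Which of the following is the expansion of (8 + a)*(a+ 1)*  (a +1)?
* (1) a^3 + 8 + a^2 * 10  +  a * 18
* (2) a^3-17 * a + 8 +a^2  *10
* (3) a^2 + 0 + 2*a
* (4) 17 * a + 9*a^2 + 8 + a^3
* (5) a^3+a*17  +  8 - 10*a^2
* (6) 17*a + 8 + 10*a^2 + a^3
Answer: 6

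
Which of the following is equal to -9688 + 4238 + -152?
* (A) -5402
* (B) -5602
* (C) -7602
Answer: B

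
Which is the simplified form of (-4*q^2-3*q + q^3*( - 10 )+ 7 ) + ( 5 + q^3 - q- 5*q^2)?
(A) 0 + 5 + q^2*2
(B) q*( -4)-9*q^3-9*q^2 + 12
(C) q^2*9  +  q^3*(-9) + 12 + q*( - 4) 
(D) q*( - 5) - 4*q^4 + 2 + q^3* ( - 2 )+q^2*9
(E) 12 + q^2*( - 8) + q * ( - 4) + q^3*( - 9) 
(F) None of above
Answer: B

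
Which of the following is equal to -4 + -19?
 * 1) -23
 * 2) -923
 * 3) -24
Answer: 1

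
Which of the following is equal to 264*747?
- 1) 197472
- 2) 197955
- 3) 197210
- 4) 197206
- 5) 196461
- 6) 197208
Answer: 6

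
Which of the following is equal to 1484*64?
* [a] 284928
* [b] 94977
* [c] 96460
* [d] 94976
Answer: d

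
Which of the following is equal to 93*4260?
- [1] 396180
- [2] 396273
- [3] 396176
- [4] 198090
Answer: 1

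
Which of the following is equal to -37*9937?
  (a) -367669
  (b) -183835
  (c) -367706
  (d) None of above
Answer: a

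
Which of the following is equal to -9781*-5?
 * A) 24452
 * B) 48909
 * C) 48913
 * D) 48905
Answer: D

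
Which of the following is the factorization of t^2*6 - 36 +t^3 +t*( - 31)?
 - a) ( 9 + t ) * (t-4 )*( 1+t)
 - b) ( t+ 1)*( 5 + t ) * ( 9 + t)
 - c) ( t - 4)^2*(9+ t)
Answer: a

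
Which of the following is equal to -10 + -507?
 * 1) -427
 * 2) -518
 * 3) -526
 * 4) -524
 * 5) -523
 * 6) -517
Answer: 6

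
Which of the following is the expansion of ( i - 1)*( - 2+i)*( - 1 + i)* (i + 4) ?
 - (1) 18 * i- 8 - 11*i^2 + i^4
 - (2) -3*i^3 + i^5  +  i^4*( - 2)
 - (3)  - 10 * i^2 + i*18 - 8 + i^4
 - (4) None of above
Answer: 1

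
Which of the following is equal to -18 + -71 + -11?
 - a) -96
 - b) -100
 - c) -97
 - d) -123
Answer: b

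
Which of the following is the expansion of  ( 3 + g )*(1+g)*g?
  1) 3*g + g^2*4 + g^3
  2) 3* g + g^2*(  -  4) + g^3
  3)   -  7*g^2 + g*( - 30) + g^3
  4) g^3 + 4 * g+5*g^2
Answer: 1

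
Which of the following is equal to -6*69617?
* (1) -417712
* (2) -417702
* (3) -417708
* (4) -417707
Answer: 2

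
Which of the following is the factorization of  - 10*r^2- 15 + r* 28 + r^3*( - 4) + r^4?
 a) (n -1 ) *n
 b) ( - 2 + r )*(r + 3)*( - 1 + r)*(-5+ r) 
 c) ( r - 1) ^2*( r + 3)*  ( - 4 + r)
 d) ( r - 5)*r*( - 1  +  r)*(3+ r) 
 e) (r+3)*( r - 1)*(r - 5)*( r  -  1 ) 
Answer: e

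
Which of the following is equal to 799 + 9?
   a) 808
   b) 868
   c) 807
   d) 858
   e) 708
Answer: a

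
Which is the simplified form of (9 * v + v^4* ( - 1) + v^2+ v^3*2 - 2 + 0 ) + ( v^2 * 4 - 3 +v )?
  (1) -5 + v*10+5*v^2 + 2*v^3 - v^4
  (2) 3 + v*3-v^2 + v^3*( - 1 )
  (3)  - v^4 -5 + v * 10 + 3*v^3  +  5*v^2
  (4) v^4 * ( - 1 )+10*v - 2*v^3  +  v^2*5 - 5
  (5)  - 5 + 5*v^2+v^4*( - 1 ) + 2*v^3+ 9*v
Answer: 1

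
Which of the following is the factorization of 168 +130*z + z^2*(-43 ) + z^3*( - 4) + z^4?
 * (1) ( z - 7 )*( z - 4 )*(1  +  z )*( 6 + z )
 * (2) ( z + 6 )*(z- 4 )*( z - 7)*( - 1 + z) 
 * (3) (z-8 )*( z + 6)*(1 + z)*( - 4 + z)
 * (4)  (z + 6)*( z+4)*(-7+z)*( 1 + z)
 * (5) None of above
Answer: 1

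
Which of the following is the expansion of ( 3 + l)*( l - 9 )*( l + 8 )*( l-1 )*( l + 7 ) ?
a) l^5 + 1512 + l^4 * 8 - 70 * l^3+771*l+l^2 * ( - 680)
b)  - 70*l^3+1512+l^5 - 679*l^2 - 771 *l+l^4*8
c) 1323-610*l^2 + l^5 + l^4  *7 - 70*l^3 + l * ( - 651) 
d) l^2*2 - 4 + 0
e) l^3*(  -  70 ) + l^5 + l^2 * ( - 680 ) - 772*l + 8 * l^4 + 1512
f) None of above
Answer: f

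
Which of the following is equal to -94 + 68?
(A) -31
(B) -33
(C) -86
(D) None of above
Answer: D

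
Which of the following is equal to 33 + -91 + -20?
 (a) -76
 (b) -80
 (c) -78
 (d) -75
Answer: c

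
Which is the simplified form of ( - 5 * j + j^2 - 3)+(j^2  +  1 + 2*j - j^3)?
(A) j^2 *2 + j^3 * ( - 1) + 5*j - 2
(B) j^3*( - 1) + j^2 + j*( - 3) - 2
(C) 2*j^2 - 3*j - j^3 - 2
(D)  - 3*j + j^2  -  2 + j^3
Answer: C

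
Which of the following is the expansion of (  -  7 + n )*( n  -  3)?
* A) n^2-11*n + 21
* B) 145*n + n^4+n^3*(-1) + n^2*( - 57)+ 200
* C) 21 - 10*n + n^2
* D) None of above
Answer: C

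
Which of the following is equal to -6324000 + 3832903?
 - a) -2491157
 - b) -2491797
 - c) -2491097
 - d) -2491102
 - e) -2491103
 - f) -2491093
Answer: c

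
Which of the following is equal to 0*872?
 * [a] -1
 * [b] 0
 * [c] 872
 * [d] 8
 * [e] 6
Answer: b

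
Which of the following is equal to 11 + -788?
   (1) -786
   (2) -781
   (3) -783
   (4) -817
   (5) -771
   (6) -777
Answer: 6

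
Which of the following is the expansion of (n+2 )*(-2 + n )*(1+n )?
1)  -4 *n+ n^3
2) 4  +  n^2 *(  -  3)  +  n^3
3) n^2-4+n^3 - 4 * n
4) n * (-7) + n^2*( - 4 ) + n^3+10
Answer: 3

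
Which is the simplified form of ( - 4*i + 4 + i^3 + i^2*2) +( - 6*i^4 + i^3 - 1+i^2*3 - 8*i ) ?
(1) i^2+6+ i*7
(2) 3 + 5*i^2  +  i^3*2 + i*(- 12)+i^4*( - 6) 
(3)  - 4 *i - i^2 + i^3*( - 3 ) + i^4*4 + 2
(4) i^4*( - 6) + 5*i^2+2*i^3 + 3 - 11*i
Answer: 2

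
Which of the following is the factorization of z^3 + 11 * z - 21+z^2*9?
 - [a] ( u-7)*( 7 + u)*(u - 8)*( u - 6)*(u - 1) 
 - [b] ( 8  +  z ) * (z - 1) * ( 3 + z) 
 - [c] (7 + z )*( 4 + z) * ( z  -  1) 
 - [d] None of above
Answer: d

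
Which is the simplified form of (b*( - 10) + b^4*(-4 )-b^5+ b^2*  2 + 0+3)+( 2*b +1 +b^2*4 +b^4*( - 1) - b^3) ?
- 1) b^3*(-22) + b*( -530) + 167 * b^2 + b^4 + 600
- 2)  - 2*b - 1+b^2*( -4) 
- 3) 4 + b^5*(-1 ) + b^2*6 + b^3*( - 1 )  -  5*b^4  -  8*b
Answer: 3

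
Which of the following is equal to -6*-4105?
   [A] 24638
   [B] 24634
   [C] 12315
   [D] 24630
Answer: D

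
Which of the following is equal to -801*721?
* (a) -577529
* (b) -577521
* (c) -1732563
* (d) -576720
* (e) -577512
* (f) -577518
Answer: b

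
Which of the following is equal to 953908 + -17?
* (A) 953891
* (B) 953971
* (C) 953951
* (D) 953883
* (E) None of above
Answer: A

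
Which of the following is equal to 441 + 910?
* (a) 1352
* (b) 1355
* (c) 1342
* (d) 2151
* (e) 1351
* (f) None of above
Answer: e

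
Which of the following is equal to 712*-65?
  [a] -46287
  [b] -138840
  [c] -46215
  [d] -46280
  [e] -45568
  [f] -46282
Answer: d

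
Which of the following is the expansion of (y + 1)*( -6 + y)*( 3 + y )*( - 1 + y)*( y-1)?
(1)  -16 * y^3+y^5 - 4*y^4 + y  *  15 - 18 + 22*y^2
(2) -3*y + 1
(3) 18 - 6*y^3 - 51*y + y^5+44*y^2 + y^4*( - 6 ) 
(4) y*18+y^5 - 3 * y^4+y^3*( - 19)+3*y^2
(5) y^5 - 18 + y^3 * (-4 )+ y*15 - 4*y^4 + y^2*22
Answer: 1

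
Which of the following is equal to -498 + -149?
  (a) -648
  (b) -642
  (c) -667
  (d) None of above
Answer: d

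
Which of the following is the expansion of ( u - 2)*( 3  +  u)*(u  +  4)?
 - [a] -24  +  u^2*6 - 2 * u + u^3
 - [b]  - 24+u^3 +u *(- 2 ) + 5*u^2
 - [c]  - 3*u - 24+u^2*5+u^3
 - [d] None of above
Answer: b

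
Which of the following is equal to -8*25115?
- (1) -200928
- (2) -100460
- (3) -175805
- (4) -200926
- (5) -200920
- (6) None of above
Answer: 5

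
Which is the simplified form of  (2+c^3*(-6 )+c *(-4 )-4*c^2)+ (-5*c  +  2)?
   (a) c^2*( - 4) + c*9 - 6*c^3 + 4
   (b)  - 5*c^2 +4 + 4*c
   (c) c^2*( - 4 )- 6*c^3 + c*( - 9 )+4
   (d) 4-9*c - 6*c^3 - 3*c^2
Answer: c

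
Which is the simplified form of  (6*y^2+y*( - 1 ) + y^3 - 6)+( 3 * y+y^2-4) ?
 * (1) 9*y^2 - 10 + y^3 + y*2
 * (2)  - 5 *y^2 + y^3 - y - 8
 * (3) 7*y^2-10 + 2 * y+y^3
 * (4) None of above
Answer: 3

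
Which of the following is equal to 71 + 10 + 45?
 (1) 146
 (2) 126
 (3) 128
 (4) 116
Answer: 2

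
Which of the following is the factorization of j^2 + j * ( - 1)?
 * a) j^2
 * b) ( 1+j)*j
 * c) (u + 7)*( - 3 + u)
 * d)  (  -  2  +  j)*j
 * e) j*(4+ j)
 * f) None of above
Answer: f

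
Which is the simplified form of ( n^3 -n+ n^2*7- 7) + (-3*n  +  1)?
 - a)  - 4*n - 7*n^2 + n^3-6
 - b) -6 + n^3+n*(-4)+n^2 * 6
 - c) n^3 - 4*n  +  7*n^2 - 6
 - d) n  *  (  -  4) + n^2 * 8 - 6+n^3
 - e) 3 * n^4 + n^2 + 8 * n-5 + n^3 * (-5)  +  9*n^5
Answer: c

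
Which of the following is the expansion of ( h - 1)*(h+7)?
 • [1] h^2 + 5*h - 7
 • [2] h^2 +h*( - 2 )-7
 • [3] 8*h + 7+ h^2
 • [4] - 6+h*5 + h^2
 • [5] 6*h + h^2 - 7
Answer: 5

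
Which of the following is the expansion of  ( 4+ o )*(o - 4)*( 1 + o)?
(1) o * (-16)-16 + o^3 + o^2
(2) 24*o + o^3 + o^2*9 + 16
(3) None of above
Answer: 1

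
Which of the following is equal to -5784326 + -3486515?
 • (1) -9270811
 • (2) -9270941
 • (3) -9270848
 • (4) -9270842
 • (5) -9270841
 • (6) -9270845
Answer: 5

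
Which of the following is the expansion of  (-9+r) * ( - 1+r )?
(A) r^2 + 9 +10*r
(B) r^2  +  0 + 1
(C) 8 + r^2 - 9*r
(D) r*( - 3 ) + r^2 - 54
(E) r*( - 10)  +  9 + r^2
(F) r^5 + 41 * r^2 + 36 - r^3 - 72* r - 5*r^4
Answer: E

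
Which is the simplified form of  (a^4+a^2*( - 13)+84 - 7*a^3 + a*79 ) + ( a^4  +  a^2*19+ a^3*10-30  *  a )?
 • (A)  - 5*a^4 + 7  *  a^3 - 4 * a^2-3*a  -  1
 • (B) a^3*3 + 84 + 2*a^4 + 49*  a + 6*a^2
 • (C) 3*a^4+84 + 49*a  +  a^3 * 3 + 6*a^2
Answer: B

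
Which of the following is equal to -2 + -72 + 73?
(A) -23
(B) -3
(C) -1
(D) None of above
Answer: C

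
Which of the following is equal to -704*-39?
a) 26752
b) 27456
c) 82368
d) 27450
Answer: b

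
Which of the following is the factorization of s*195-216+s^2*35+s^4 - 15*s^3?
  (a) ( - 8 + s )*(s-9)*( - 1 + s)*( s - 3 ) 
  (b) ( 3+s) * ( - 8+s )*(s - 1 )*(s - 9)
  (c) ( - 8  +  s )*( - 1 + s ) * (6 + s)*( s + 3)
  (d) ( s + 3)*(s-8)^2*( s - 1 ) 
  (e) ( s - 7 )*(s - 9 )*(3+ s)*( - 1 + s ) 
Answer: b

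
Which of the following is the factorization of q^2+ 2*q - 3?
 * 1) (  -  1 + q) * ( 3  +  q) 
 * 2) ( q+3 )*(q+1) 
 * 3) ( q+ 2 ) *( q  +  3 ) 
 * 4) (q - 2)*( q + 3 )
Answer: 1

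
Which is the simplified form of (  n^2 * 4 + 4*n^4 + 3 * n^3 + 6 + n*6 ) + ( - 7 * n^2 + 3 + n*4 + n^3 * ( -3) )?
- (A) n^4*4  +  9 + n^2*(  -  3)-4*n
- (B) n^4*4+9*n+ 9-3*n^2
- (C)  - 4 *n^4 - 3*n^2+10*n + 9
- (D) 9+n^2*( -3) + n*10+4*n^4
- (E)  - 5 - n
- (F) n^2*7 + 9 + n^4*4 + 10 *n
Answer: D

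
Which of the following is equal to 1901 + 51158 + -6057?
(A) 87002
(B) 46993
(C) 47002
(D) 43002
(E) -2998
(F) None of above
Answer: C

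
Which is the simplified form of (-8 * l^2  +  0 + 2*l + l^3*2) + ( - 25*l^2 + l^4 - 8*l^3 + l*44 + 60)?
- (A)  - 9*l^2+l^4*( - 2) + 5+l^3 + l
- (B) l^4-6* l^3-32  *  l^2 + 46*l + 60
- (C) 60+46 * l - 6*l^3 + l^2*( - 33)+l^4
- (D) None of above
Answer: C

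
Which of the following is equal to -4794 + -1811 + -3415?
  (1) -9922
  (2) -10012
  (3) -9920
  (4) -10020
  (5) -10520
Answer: 4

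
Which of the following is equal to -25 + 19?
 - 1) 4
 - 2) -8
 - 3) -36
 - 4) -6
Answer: 4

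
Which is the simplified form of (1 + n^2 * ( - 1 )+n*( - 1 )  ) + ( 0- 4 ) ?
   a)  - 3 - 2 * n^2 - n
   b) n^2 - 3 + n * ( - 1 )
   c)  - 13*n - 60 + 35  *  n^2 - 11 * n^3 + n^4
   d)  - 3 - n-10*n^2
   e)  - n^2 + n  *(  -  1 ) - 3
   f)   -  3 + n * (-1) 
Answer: e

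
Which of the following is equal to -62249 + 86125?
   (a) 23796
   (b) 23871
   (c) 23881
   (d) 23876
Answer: d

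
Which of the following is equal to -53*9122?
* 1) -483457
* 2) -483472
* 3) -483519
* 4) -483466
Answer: 4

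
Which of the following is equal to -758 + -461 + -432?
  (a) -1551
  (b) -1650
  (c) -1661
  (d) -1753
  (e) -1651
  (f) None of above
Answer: e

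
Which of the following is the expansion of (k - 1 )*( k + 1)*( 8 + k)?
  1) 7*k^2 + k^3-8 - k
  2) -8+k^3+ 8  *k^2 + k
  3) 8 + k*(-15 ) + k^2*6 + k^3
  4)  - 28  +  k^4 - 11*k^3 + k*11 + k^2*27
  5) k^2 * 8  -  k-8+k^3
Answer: 5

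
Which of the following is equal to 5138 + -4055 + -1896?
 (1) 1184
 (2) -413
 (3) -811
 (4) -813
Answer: 4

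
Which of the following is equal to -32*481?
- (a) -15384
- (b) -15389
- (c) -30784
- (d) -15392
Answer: d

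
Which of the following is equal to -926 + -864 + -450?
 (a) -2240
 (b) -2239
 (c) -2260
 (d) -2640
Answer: a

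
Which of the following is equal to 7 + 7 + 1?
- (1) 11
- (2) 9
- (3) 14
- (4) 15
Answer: 4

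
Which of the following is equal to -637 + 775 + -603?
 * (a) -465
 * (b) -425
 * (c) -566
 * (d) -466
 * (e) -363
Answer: a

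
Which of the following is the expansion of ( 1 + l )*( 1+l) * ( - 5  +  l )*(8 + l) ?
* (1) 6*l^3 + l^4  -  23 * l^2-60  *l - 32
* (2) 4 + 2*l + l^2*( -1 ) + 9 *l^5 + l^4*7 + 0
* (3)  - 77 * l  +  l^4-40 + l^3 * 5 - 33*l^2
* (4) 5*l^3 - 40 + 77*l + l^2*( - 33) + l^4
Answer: 3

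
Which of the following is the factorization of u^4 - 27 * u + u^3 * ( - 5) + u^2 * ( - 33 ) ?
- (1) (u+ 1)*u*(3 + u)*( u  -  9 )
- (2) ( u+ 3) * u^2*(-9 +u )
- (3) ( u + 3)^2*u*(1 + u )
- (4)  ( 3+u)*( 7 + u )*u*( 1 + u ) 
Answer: 1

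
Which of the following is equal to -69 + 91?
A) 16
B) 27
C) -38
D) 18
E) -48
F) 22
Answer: F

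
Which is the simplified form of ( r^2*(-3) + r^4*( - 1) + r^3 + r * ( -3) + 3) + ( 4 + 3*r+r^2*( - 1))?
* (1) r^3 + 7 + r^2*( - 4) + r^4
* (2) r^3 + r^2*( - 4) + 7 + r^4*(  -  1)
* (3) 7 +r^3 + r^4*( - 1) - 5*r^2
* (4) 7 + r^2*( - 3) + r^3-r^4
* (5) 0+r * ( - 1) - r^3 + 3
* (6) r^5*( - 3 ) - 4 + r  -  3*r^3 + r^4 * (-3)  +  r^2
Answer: 2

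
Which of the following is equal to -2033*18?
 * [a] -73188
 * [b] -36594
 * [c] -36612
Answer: b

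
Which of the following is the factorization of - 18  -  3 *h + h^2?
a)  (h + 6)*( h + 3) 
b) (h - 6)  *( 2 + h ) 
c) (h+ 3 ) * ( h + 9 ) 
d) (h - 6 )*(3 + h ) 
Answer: d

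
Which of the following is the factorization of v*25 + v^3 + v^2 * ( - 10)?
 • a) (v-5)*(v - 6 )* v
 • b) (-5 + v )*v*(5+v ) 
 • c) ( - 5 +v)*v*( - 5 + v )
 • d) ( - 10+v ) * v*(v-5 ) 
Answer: c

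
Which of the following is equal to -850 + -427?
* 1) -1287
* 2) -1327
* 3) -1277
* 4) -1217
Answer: 3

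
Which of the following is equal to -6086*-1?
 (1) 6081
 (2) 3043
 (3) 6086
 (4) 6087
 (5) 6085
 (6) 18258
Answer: 3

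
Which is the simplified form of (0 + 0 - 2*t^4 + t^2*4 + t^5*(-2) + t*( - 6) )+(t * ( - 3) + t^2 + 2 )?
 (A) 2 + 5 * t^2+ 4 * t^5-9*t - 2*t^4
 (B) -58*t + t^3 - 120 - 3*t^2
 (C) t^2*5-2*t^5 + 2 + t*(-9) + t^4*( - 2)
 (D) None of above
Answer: C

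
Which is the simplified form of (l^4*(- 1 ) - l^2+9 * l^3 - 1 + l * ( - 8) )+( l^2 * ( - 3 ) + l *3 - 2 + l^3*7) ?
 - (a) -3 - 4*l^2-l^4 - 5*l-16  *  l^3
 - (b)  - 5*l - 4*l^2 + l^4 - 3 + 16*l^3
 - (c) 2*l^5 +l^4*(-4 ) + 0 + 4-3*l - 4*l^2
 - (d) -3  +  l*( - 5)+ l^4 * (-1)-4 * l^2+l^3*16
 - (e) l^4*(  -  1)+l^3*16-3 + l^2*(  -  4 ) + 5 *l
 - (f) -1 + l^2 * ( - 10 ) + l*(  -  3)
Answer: d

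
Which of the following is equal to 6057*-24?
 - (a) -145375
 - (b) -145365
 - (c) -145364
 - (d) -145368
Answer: d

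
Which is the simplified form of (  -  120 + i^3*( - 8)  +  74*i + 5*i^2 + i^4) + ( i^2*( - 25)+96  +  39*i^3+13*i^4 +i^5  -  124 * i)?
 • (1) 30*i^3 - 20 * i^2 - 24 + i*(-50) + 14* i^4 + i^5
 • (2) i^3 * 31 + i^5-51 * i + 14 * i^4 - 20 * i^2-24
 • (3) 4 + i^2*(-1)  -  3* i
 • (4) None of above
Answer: 4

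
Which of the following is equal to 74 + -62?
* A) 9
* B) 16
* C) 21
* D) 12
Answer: D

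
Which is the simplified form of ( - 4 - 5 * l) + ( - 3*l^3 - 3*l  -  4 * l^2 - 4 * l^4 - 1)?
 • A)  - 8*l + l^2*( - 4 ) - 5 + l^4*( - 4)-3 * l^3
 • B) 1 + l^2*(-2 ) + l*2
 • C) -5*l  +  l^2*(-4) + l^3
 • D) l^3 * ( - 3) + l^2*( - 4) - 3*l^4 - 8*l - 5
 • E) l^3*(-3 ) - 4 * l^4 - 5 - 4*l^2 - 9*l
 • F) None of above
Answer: A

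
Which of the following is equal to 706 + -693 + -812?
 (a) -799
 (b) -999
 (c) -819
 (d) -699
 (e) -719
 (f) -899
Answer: a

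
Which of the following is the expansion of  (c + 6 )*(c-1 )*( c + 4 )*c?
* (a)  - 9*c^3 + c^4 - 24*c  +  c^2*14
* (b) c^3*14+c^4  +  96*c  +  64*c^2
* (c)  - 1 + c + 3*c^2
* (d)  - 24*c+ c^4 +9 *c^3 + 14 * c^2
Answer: d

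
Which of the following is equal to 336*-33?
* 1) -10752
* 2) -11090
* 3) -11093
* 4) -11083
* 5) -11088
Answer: 5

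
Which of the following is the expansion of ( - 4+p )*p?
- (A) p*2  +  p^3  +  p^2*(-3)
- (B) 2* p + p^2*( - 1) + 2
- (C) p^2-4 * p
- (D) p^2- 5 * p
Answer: C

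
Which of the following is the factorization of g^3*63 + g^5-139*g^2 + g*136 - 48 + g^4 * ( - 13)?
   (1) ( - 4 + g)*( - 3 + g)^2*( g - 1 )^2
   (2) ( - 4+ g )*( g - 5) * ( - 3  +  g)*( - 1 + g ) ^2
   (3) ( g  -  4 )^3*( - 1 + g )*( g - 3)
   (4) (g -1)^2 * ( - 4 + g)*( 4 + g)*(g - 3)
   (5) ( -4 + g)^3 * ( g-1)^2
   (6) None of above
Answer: 6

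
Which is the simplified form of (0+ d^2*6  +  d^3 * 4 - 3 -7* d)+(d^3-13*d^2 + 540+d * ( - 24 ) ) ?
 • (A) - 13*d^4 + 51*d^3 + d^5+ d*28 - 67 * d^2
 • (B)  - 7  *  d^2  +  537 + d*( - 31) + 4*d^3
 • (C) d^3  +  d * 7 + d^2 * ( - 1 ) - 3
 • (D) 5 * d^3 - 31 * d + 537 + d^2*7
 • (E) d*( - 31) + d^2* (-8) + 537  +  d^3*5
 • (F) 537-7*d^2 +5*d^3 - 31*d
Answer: F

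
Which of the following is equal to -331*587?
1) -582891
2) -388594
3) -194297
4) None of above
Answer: 3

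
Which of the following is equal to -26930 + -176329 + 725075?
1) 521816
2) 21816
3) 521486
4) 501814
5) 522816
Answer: 1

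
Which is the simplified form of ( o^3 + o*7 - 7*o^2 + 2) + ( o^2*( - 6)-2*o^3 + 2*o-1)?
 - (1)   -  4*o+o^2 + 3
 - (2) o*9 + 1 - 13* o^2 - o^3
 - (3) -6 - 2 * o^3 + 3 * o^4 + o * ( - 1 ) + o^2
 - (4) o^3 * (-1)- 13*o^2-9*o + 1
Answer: 2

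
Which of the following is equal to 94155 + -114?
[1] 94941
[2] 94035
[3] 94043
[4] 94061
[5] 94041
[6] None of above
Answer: 5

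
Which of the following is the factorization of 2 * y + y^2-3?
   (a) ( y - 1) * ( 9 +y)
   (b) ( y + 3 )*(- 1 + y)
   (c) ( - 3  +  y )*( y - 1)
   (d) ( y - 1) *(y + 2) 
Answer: b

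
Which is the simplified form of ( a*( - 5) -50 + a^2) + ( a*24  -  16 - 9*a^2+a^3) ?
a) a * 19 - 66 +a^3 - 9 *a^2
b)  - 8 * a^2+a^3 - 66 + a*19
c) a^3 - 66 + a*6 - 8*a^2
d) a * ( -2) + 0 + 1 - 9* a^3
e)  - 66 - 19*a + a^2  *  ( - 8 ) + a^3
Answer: b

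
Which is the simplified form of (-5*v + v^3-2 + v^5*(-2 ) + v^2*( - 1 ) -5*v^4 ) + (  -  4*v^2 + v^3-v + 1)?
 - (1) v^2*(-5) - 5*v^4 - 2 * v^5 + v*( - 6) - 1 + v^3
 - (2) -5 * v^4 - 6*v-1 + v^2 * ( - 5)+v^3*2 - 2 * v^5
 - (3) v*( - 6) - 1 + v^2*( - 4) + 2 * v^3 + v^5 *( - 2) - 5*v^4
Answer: 2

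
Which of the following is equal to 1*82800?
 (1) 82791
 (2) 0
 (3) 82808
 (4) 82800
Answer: 4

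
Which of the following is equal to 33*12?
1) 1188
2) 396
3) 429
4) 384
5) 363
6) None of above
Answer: 2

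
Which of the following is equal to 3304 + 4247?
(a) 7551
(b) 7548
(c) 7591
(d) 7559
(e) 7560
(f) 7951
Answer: a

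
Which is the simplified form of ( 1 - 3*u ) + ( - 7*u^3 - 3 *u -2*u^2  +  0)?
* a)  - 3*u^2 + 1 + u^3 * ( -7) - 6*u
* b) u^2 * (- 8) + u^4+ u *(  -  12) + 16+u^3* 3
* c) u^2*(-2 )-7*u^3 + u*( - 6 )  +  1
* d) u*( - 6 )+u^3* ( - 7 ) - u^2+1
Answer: c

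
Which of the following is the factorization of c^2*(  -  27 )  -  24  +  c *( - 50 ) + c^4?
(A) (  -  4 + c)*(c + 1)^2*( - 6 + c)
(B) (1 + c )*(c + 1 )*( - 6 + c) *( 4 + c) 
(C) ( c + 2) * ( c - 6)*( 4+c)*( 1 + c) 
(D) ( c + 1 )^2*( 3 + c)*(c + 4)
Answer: B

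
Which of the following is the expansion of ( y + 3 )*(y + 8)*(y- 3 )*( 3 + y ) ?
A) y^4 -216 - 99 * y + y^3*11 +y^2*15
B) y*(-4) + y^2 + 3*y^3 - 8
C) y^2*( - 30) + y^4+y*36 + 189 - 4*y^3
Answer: A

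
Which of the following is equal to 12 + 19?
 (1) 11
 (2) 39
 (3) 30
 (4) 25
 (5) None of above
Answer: 5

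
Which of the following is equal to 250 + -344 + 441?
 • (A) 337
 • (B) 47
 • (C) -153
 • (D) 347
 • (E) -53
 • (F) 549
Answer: D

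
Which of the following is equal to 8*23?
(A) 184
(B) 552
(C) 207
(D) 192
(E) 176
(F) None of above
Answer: A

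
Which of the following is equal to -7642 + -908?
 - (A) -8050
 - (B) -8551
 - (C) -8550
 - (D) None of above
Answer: C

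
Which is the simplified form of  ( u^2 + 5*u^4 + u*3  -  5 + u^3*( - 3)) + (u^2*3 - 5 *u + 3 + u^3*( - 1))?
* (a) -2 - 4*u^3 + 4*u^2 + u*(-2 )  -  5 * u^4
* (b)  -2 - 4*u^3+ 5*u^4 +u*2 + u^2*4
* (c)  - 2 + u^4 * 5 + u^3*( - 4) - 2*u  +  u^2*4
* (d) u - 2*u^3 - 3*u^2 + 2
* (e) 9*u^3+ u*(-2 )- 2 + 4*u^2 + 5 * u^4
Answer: c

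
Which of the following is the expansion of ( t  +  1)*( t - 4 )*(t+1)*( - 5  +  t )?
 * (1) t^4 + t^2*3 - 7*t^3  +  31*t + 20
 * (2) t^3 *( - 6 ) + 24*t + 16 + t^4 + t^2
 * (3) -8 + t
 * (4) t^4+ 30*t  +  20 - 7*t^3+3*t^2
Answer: 1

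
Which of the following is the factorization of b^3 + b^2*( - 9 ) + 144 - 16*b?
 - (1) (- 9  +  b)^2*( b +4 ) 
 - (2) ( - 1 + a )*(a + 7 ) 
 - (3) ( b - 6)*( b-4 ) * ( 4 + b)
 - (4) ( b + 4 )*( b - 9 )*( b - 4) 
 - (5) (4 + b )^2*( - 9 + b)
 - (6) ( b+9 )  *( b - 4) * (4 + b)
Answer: 4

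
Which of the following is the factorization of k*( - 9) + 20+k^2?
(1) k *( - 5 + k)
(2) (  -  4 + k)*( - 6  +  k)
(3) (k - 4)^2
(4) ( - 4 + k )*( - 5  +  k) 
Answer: 4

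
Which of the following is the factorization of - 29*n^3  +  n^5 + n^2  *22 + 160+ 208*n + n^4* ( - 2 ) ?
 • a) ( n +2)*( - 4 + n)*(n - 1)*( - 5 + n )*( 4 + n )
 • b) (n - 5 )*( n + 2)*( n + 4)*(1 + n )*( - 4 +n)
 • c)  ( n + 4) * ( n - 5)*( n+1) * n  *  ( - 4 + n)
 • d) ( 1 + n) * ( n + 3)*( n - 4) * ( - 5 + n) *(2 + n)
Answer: b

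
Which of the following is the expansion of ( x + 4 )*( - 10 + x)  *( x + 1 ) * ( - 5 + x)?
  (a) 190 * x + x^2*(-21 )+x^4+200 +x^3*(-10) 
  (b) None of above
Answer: a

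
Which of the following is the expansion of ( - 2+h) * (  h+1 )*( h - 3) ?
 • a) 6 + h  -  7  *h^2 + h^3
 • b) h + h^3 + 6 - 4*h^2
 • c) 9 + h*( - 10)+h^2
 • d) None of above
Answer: b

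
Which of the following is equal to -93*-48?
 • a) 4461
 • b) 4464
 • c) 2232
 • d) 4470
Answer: b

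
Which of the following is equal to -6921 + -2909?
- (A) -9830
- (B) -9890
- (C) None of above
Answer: A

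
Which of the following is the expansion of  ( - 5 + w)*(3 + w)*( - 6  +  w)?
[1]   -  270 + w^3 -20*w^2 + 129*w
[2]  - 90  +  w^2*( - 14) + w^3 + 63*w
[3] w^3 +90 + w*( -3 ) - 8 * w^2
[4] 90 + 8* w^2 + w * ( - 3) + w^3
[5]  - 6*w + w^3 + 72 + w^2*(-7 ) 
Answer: 3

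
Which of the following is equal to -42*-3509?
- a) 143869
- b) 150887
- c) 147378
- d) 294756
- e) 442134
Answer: c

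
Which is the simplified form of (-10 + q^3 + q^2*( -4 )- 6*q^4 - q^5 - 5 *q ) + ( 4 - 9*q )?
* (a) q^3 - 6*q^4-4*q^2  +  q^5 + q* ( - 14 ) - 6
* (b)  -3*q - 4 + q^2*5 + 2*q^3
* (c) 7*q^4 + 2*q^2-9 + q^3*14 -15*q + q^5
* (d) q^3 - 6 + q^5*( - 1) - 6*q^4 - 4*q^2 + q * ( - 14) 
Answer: d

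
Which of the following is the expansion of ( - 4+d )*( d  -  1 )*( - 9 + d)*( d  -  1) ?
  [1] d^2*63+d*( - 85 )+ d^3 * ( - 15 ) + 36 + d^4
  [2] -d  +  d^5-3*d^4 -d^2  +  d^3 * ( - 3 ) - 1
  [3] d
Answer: 1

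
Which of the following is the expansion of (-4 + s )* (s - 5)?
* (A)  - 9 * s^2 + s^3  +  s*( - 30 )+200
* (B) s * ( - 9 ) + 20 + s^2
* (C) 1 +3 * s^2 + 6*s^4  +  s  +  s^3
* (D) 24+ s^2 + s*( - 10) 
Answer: B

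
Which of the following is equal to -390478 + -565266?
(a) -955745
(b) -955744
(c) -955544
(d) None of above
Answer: b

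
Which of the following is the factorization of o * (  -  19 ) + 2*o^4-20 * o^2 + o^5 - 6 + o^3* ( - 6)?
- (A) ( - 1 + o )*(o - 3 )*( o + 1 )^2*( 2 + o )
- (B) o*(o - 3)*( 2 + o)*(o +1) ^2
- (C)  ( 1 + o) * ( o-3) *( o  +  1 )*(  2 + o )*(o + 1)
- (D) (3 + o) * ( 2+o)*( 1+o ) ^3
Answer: C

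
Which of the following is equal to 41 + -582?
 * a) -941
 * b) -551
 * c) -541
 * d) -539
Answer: c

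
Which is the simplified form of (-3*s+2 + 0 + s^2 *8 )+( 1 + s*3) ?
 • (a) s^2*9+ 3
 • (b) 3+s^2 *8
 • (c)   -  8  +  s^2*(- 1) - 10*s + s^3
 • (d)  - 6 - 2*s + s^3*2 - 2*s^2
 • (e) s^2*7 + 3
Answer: b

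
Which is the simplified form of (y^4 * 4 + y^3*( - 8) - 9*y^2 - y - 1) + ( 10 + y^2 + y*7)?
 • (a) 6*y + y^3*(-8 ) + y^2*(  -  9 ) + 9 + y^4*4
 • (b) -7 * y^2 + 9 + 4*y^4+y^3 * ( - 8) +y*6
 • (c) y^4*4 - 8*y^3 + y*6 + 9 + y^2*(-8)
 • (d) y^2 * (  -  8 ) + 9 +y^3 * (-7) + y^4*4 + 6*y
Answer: c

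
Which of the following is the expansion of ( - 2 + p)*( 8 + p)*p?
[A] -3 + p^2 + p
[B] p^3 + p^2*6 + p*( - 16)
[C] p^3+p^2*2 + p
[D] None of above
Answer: B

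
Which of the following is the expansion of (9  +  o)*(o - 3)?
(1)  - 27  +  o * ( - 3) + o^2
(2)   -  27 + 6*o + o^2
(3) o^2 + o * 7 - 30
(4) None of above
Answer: 2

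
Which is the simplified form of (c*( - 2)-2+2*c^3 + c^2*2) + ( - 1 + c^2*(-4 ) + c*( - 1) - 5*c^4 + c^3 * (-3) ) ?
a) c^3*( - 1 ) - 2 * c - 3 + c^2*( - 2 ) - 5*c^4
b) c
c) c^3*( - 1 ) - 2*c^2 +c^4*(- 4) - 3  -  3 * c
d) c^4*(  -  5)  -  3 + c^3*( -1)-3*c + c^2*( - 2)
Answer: d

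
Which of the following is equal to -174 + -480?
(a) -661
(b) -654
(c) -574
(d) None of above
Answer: b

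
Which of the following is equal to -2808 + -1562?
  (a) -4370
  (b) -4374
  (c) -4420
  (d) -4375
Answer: a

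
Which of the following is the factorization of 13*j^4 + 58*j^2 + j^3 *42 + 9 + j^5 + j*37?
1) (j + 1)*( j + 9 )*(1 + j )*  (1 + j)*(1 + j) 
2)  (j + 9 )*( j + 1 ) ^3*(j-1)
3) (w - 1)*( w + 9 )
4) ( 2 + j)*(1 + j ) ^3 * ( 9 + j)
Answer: 1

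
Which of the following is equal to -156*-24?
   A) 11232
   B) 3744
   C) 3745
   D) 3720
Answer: B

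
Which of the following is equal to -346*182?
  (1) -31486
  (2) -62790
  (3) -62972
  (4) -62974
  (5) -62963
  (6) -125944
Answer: 3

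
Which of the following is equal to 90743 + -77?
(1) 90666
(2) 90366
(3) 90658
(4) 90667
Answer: 1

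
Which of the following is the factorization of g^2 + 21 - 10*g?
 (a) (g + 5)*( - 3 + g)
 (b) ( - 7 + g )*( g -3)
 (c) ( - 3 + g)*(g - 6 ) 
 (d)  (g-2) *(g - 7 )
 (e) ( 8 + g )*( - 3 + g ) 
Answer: b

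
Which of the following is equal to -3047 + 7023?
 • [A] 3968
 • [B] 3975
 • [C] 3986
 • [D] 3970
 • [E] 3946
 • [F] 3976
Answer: F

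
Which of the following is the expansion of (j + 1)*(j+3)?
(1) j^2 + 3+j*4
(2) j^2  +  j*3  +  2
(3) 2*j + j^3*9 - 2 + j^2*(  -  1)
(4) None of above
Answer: 1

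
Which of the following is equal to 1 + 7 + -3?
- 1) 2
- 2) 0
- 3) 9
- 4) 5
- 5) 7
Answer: 4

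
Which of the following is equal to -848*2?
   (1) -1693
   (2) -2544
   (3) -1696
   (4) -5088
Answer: 3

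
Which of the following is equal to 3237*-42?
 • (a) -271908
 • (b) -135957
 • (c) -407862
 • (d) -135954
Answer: d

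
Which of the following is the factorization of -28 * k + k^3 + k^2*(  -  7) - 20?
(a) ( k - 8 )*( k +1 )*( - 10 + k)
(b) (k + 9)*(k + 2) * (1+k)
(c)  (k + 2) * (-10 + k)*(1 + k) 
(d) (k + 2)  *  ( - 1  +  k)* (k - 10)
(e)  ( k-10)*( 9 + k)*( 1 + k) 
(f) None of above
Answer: c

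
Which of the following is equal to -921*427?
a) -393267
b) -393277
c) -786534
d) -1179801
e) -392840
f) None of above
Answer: a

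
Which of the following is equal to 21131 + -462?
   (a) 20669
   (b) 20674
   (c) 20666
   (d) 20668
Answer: a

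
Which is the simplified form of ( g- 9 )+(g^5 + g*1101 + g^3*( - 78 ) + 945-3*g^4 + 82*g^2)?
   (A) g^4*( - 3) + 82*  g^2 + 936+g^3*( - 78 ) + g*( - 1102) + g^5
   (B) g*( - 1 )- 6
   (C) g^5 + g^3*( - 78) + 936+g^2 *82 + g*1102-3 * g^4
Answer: C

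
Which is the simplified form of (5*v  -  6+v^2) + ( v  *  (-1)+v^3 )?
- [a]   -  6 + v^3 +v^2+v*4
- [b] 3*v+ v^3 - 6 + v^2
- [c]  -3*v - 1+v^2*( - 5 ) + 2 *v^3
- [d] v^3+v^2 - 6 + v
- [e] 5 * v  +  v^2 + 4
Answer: a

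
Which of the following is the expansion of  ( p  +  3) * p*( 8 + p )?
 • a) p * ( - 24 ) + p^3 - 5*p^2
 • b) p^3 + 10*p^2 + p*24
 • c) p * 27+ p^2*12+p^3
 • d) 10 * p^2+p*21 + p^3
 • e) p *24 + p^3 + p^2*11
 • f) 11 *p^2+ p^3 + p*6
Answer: e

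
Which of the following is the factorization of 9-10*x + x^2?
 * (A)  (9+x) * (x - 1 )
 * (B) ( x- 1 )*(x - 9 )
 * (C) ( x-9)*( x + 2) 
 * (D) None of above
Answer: B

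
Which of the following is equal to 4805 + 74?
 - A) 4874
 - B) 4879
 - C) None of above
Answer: B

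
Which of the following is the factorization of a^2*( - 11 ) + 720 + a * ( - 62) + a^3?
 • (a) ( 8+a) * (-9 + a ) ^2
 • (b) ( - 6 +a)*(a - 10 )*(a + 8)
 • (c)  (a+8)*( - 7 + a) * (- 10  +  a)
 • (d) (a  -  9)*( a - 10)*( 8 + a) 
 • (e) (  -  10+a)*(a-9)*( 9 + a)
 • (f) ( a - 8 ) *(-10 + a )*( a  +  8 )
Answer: d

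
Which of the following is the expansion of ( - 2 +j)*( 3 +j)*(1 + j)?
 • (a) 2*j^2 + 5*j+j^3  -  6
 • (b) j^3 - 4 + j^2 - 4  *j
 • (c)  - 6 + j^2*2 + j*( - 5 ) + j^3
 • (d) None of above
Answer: c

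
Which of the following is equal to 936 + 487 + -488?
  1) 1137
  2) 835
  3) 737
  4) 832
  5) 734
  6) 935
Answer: 6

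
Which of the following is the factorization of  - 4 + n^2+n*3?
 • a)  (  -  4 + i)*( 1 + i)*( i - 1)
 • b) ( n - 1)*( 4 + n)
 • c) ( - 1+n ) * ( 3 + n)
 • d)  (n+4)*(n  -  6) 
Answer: b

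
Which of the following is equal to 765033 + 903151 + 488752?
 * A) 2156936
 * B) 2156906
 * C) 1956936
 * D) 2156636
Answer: A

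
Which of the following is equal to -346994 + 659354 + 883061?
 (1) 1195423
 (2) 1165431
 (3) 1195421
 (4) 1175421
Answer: 3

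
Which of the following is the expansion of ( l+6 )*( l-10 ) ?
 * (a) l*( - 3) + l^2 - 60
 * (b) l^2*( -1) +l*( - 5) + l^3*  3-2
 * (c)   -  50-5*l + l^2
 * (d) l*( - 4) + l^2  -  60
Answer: d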